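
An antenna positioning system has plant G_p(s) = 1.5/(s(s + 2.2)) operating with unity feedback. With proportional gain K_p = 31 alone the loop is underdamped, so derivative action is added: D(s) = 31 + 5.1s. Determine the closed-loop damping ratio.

ζ = 0.722

Forward path: (31 + 5.1s)·1.5/(s(s+2.2)). The closed-loop characteristic equation is s² + (2.2 + 1.5·5.1)s + 1.5·31 = 0.
That is s² + 9.85s + 46.5 = 0, so ω_n = 6.819 rad/s and ζ = 9.85/(2·6.819) = 0.7222.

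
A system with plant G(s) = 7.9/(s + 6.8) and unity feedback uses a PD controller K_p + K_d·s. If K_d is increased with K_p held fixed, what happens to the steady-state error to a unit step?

K_d affects only the transient (the s-coefficient); the DC loop gain, and hence e_ss, depends only on K_p.

unchanged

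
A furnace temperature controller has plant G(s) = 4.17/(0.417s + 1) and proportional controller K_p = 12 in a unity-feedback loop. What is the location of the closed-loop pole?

s = -122.4

Closed loop: T(s) = K_p·G/(1+K_p·G) = 50.04/(0.417s + 1 + 50.04), with pole at s = −(1 + 50.04)/0.417 = −122.4.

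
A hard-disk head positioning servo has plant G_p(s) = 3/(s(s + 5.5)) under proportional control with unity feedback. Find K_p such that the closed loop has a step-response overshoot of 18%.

From %OS = 100·exp(−πζ/√(1−ζ²)) = 18%, ζ = −ln(0.18)/√(π²+ln²(0.18)) = 0.4791.
Characteristic equation s² + 5.5s + 3K_p = 0 gives ζ = 5.5/(2√(3K_p)).
Setting ζ = 0.4791: √(3K_p) = 5.5/(2·0.4791) = 5.74, so K_p = 32.95/3 = 11.

K_p = 11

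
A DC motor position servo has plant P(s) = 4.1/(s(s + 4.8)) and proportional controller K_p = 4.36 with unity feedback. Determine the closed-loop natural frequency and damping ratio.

ω_n = 4.23 rad/s, ζ = 0.568

1 + K_p·P(s) = 0 gives s² + 4.8s + 17.88 = 0.
So ω_n² = 17.88 ⇒ ω_n = 4.228 rad/s, and ζ = 4.8/(2ω_n) = 0.568.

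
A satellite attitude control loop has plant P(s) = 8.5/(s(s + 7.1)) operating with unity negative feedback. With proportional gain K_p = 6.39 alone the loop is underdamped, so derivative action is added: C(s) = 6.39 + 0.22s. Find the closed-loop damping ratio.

Forward path: (6.39 + 0.22s)·8.5/(s(s+7.1)). The closed-loop characteristic equation is s² + (7.1 + 8.5·0.22)s + 8.5·6.39 = 0.
That is s² + 8.97s + 54.31 = 0, so ω_n = 7.37 rad/s and ζ = 8.97/(2·7.37) = 0.6086.

ζ = 0.609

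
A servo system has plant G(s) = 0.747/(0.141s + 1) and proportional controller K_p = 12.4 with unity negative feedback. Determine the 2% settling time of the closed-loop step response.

Closed loop: T(s) = K_p·G/(1+K_p·G) = 9.263/(0.141s + 1 + 9.263), with pole at s = −(1 + 9.263)/0.141 = −72.79.
τ = 1/72.79 = 0.01374 s, so 2% settling time ≈ 4τ = 0.055 s.

T_s ≈ 0.055 s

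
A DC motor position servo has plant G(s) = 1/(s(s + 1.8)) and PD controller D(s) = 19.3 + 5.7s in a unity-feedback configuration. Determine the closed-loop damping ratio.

ζ = 0.854

Forward path: (19.3 + 5.7s)·1/(s(s+1.8)). The closed-loop characteristic equation is s² + (1.8 + 1·5.7)s + 1·19.3 = 0.
That is s² + 7.5s + 19.3 = 0, so ω_n = 4.393 rad/s and ζ = 7.5/(2·4.393) = 0.8536.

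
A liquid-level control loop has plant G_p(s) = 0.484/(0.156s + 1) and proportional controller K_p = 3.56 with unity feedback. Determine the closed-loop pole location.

Closed loop: T(s) = K_p·G_p/(1+K_p·G_p) = 1.723/(0.156s + 1 + 1.723), with pole at s = −(1 + 1.723)/0.156 = −17.46.

s = -17.46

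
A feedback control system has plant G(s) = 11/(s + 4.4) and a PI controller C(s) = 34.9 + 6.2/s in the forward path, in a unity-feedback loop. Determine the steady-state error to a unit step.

0

The open loop C(s)G(s) has a pole at the origin (type 1), so the static position error constant is infinite and e_ss = 1/(1+∞) = 0.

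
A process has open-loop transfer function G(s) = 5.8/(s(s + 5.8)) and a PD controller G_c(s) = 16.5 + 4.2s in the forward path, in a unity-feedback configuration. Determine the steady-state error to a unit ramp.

0.0606

The loop has one pole at the origin (type 1). Velocity error constant K_v = lim_{s→0} s·G_c(s)G(s) = 16.5·5.8/5.8 = 16.5.
Steady-state error to a unit ramp: e_ss = 1/K_v = 0.0606.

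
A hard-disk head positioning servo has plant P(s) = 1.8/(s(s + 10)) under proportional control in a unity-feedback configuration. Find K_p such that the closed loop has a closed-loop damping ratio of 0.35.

Closed-loop characteristic equation: s² + 10s + K_p·1.8 = 0.
So ω_n = √(1.8K_p) and 2ζω_n = 10, giving ζ = 10/(2√(1.8K_p)).
Setting ζ = 0.35: √(1.8K_p) = 10/(2·0.35) = 14.29, so K_p = 204.1/1.8 = 113.

K_p = 113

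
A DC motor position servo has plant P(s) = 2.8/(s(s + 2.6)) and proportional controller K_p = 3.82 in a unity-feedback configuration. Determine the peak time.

T_p = 1.05 s

Closed-loop characteristic equation: s² + 2.6s + 10.7 = 0, so ω_n = 3.27 rad/s and ζ = 2.6/(2·3.27) = 0.3975.
Damped frequency ω_d = ω_n√(1−ζ²) = 3.001 rad/s, so peak time T_p = π/ω_d = 1.05 s.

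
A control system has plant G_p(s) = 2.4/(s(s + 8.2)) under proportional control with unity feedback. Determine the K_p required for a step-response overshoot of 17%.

From %OS = 100·exp(−πζ/√(1−ζ²)) = 17%, ζ = −ln(0.17)/√(π²+ln²(0.17)) = 0.4913.
Characteristic equation s² + 8.2s + 2.4K_p = 0 gives ζ = 8.2/(2√(2.4K_p)).
Setting ζ = 0.4913: √(2.4K_p) = 8.2/(2·0.4913) = 8.346, so K_p = 69.65/2.4 = 29.

K_p = 29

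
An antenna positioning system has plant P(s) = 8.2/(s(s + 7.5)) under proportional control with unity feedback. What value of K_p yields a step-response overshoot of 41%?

From %OS = 100·exp(−πζ/√(1−ζ²)) = 41%, ζ = −ln(0.41)/√(π²+ln²(0.41)) = 0.273.
Characteristic equation s² + 7.5s + 8.2K_p = 0 gives ζ = 7.5/(2√(8.2K_p)).
Setting ζ = 0.273: √(8.2K_p) = 7.5/(2·0.273) = 13.74, so K_p = 188.7/8.2 = 23.

K_p = 23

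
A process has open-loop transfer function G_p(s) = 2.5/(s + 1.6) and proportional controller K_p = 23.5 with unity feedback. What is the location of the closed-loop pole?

Closed-loop transfer function: T(s) = K_p·G_p(s)/(1 + K_p·G_p(s)) = 58.75/(s + 1.6 + 58.75) = 58.75/(s + 60.35).
The closed-loop pole is at s = −60.35.

s = -60.35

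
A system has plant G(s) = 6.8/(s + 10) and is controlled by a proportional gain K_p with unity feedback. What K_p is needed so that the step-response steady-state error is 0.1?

The loop is type 0, so e_ss(step) = 1/(1 + K_pos) with K_pos = K_p·G(0).
G(0) = 0.68. Require 1/(1 + K_p·0.68) = 0.1, so 1 + 0.68·K_p = 10.
K_p = (10 − 1)/0.68 = 13.2.

K_p = 13.2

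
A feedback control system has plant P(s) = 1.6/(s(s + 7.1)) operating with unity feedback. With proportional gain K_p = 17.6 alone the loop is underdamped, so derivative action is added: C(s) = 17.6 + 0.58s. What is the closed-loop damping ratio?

ζ = 0.756

Forward path: (17.6 + 0.58s)·1.6/(s(s+7.1)). The closed-loop characteristic equation is s² + (7.1 + 1.6·0.58)s + 1.6·17.6 = 0.
That is s² + 8.028s + 28.16 = 0, so ω_n = 5.307 rad/s and ζ = 8.028/(2·5.307) = 0.7564.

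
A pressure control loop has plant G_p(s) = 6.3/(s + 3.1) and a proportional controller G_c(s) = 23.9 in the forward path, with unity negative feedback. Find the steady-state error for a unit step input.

0.0202

The loop is type 0. Static position error constant K_pos = G_c(0)·G_p(0) = 23.9·2.032 = 48.57.
Steady-state error to a unit step: e_ss = 1/(1+K_pos) = 1/49.57 = 0.0202.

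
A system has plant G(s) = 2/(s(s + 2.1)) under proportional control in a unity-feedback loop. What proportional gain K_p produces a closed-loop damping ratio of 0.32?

Closed-loop characteristic equation: s² + 2.1s + K_p·2 = 0.
So ω_n = √(2K_p) and 2ζω_n = 2.1, giving ζ = 2.1/(2√(2K_p)).
Setting ζ = 0.32: √(2K_p) = 2.1/(2·0.32) = 3.281, so K_p = 10.77/2 = 5.38.

K_p = 5.38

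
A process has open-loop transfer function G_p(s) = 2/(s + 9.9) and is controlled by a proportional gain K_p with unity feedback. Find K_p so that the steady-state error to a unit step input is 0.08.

K_p = 56.9

Steady-state error for a unit step on this type-0 loop is 1/(1 + K_p·G_p(0)).
G_p(0) = 0.202. Require 1/(1 + K_p·0.202) = 0.08, so 1 + 0.202·K_p = 12.5.
K_p = (12.5 − 1)/0.202 = 56.9.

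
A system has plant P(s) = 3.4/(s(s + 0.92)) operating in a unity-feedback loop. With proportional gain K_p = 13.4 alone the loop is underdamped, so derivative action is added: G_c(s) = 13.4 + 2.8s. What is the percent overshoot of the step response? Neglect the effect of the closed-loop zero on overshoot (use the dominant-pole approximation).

Forward path: (13.4 + 2.8s)·3.4/(s(s+0.92)). The closed-loop characteristic equation is s² + (0.92 + 3.4·2.8)s + 3.4·13.4 = 0.
That is s² + 10.44s + 45.56 = 0, so ω_n = 6.75 rad/s and ζ = 10.44/(2·6.75) = 0.7734.
%OS = 100·exp(−πζ/√(1−ζ²)) = 2.17%.

2.17%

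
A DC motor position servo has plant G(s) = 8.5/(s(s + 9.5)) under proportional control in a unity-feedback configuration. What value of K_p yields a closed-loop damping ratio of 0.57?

K_p = 8.17

Closed-loop characteristic equation: s² + 9.5s + K_p·8.5 = 0.
So ω_n = √(8.5K_p) and 2ζω_n = 9.5, giving ζ = 9.5/(2√(8.5K_p)).
Setting ζ = 0.57: √(8.5K_p) = 9.5/(2·0.57) = 8.333, so K_p = 69.44/8.5 = 8.17.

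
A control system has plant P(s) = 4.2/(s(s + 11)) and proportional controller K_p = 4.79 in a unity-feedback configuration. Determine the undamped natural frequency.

ω_n = 4.49 rad/s

1 + K_p·P(s) = 0 gives s² + 11s + 20.12 = 0.
Matching s² + 2ζω_n s + ω_n²: ω_n = √20.12 = 4.485 rad/s and 2ζω_n = 11, so ζ = 11/(2·4.485) = 1.23.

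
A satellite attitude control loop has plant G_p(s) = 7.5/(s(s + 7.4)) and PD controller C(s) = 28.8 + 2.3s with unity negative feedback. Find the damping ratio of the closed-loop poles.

ζ = 0.839

Forward path: (28.8 + 2.3s)·7.5/(s(s+7.4)). The closed-loop characteristic equation is s² + (7.4 + 7.5·2.3)s + 7.5·28.8 = 0.
That is s² + 24.65s + 216 = 0, so ω_n = 14.7 rad/s and ζ = 24.65/(2·14.7) = 0.8386.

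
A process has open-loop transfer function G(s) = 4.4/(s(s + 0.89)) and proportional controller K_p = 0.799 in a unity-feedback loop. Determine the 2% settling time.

T_s ≈ 8.99 s

The closed-loop denominator s² + 0.89s + 3.516 gives ω_n = √3.516 = 1.875 and ζ = 0.89/(2ω_n) = 0.2373.
2% settling time T_s ≈ 4/(ζω_n) = 4/0.445 = 8.99 s.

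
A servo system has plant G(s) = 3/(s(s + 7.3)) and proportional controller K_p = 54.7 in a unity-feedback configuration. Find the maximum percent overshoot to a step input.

Closed-loop characteristic equation: s² + 7.3s + 164.1 = 0, so ω_n = 12.81 rad/s and ζ = 7.3/(2·12.81) = 0.2849.
%OS = 100·exp(−πζ/√(1−ζ²)) = 100·exp(−π·0.2849/√0.9188) = 39.3%.

39.3%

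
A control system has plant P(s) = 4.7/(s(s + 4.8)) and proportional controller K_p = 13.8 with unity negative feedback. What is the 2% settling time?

T_s ≈ 1.67 s

Closed-loop characteristic equation: s² + 4.8s + 64.86 = 0, so ω_n = 8.054 rad/s and ζ = 4.8/(2·8.054) = 0.298.
2% settling time T_s ≈ 4/(ζω_n) = 4/2.4 = 1.67 s.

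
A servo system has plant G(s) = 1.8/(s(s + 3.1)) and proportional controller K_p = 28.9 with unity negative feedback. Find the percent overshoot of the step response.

50.1%

The closed-loop denominator s² + 3.1s + 52.02 gives ω_n = √52.02 = 7.212 and ζ = 3.1/(2ω_n) = 0.2149.
%OS = 100·exp(−πζ/√(1−ζ²)) = 100·exp(−π·0.2149/√0.9538) = 50.1%.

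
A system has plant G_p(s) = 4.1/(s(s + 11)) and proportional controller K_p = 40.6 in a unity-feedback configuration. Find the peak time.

T_p = 0.269 s

The closed-loop denominator s² + 11s + 166.5 gives ω_n = √166.5 = 12.9 and ζ = 11/(2ω_n) = 0.4263.
Damped frequency ω_d = ω_n√(1−ζ²) = 11.67 rad/s, so peak time T_p = π/ω_d = 0.269 s.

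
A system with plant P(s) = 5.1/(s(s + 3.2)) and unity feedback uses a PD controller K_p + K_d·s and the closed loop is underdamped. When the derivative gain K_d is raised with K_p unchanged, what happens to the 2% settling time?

Characteristic equation s² + (3.2 + 5.1K_d)s + 5.1K_p = 0: raising K_d increases ζω_n = (3.2+5.1K_d)/2 while the loop stays underdamped, so T_s ≈ 4/(ζω_n) decreases.

decrease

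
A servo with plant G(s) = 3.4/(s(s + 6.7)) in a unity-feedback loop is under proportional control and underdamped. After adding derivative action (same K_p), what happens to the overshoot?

decrease

The derivative term adds K·K_d to the s-coefficient of the characteristic equation, raising 2ζω_n while ω_n is unchanged; ζ increases, so overshoot decreases.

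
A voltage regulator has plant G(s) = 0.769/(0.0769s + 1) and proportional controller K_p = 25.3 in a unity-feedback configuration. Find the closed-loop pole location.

Closed loop: T(s) = K_p·G/(1+K_p·G) = 19.46/(0.0769s + 1 + 19.46), with pole at s = −(1 + 19.46)/0.0769 = −266.

s = -266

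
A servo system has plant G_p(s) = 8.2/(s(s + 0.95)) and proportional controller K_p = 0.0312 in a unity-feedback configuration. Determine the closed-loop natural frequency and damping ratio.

ω_n = 0.506 rad/s, ζ = 0.939

With unity feedback the closed-loop characteristic equation is s² + 0.95s + 0.0312·8.2 = s² + 0.95s + 0.2558 = 0.
Matching s² + 2ζω_n s + ω_n²: ω_n = √0.2558 = 0.5058 rad/s and 2ζω_n = 0.95, so ζ = 0.95/(2·0.5058) = 0.939.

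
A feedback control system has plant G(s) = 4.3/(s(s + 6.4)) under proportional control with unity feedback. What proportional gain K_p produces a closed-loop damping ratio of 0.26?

Closed-loop characteristic equation: s² + 6.4s + K_p·4.3 = 0.
So ω_n = √(4.3K_p) and 2ζω_n = 6.4, giving ζ = 6.4/(2√(4.3K_p)).
Setting ζ = 0.26: √(4.3K_p) = 6.4/(2·0.26) = 12.31, so K_p = 151.5/4.3 = 35.2.

K_p = 35.2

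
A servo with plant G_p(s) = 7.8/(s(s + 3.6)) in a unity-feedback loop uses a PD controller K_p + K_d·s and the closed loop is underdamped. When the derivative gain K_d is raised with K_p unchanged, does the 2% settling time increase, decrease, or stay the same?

decrease

Characteristic equation s² + (3.6 + 7.8K_d)s + 7.8K_p = 0: raising K_d increases ζω_n = (3.6+7.8K_d)/2 while the loop stays underdamped, so T_s ≈ 4/(ζω_n) decreases.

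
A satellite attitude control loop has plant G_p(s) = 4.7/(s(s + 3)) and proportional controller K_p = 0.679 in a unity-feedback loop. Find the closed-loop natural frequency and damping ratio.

With unity feedback the closed-loop characteristic equation is s² + 3s + 0.679·4.7 = s² + 3s + 3.191 = 0.
Matching s² + 2ζω_n s + ω_n²: ω_n = √3.191 = 1.786 rad/s and 2ζω_n = 3, so ζ = 3/(2·1.786) = 0.84.

ω_n = 1.79 rad/s, ζ = 0.84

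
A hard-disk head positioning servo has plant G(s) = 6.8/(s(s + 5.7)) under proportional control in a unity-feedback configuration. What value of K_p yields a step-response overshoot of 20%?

K_p = 5.75

From %OS = 100·exp(−πζ/√(1−ζ²)) = 20%, ζ = −ln(0.2)/√(π²+ln²(0.2)) = 0.4559.
Characteristic equation s² + 5.7s + 6.8K_p = 0 gives ζ = 5.7/(2√(6.8K_p)).
Setting ζ = 0.4559: √(6.8K_p) = 5.7/(2·0.4559) = 6.251, so K_p = 39.07/6.8 = 5.75.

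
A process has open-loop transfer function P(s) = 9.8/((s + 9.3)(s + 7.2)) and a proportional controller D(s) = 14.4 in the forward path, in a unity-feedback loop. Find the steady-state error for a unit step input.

0.322

The loop is type 0. Static position error constant K_pos = D(0)·P(0) = 14.4·0.1464 = 2.108.
Steady-state error to a unit step: e_ss = 1/(1+K_pos) = 1/3.108 = 0.322.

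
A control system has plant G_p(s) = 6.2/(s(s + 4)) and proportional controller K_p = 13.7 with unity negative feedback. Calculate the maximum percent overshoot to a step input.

49.7%

The closed-loop denominator s² + 4s + 84.94 gives ω_n = √84.94 = 9.216 and ζ = 4/(2ω_n) = 0.217.
%OS = 100·exp(−πζ/√(1−ζ²)) = 100·exp(−π·0.217/√0.9529) = 49.7%.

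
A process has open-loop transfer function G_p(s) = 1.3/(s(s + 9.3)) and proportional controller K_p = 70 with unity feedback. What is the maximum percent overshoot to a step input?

17.3%

The closed-loop denominator s² + 9.3s + 91 gives ω_n = √91 = 9.539 and ζ = 9.3/(2ω_n) = 0.4875.
%OS = 100·exp(−πζ/√(1−ζ²)) = 100·exp(−π·0.4875/√0.7624) = 17.3%.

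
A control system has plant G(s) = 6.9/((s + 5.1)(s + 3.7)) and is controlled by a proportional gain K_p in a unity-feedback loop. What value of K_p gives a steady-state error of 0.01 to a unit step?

K_p = 271

Steady-state error for a unit step on this type-0 loop is 1/(1 + K_p·G(0)).
G(0) = 0.3657. Require 1/(1 + K_p·0.3657) = 0.01, so 1 + 0.3657·K_p = 100.
K_p = (100 − 1)/0.3657 = 271.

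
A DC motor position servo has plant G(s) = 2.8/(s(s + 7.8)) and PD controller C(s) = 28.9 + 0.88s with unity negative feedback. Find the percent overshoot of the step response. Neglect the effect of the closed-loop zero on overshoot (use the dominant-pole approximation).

11.3%

Forward path: (28.9 + 0.88s)·2.8/(s(s+7.8)). The closed-loop characteristic equation is s² + (7.8 + 2.8·0.88)s + 2.8·28.9 = 0.
That is s² + 10.26s + 80.92 = 0, so ω_n = 8.996 rad/s and ζ = 10.26/(2·8.996) = 0.5705.
%OS = 100·exp(−πζ/√(1−ζ²)) = 11.3%.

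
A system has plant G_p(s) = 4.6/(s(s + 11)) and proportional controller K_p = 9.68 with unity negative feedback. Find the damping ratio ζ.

1 + K_p·G_p(s) = 0 gives s² + 11s + 44.53 = 0.
Matching s² + 2ζω_n s + ω_n²: ω_n = √44.53 = 6.673 rad/s and 2ζω_n = 11, so ζ = 11/(2·6.673) = 0.824.

ζ = 0.824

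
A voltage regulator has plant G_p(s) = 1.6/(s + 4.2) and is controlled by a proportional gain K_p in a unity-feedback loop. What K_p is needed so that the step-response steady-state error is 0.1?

K_p = 23.6

The loop is type 0, so e_ss(step) = 1/(1 + K_pos) with K_pos = K_p·G_p(0).
G_p(0) = 0.381. Require 1/(1 + K_p·0.381) = 0.1, so 1 + 0.381·K_p = 10.
K_p = (10 − 1)/0.381 = 23.6.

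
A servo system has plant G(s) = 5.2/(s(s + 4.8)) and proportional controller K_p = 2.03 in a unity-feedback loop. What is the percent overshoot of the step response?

3.2%

The closed-loop denominator s² + 4.8s + 10.56 gives ω_n = √10.56 = 3.249 and ζ = 4.8/(2ω_n) = 0.7387.
%OS = 100·exp(−πζ/√(1−ζ²)) = 100·exp(−π·0.7387/√0.4543) = 3.2%.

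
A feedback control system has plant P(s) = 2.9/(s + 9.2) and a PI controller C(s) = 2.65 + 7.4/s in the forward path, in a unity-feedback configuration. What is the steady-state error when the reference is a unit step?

The open loop C(s)P(s) has a pole at the origin (type 1), so the static position error constant is infinite and e_ss = 1/(1+∞) = 0.

0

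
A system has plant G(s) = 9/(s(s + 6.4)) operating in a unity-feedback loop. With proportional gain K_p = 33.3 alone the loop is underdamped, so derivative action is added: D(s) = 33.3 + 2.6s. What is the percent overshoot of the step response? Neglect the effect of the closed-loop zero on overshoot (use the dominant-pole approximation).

0.494%

Forward path: (33.3 + 2.6s)·9/(s(s+6.4)). The closed-loop characteristic equation is s² + (6.4 + 9·2.6)s + 9·33.3 = 0.
That is s² + 29.8s + 299.7 = 0, so ω_n = 17.31 rad/s and ζ = 29.8/(2·17.31) = 0.8607.
%OS = 100·exp(−πζ/√(1−ζ²)) = 0.494%.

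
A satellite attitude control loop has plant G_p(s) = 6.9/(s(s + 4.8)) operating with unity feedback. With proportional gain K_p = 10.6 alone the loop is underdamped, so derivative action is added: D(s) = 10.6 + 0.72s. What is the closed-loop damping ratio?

ζ = 0.571

Forward path: (10.6 + 0.72s)·6.9/(s(s+4.8)). The closed-loop characteristic equation is s² + (4.8 + 6.9·0.72)s + 6.9·10.6 = 0.
That is s² + 9.768s + 73.14 = 0, so ω_n = 8.552 rad/s and ζ = 9.768/(2·8.552) = 0.5711.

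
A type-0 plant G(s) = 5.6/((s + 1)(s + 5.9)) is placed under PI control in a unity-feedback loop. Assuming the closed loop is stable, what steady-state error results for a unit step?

The PI controller's integrator makes the forward path type 1, so e_ss to a step is zero.

0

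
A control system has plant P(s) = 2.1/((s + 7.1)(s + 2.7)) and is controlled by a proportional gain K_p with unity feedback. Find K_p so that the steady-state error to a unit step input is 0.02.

Steady-state error for a unit step on this type-0 loop is 1/(1 + K_p·P(0)).
P(0) = 0.1095. Require 1/(1 + K_p·0.1095) = 0.02, so 1 + 0.1095·K_p = 50.
K_p = (50 − 1)/0.1095 = 447.

K_p = 447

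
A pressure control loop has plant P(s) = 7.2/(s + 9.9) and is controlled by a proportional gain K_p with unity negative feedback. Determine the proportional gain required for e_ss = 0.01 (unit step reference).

Steady-state error for a unit step on this type-0 loop is 1/(1 + K_p·P(0)).
P(0) = 0.7273. Require 1/(1 + K_p·0.7273) = 0.01, so 1 + 0.7273·K_p = 100.
K_p = (100 − 1)/0.7273 = 136.

K_p = 136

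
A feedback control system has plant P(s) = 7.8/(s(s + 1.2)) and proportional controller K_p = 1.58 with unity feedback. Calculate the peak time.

T_p = 0.908 s

The closed-loop denominator s² + 1.2s + 12.32 gives ω_n = √12.32 = 3.511 and ζ = 1.2/(2ω_n) = 0.1709.
Damped frequency ω_d = ω_n√(1−ζ²) = 3.459 rad/s, so peak time T_p = π/ω_d = 0.908 s.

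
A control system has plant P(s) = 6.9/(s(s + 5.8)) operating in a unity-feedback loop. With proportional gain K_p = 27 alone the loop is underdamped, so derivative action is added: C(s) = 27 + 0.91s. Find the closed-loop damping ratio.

Forward path: (27 + 0.91s)·6.9/(s(s+5.8)). The closed-loop characteristic equation is s² + (5.8 + 6.9·0.91)s + 6.9·27 = 0.
That is s² + 12.08s + 186.3 = 0, so ω_n = 13.65 rad/s and ζ = 12.08/(2·13.65) = 0.4425.

ζ = 0.442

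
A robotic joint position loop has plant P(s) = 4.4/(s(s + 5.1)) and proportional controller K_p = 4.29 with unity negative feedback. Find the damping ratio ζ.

1 + K_p·P(s) = 0 gives s² + 5.1s + 18.88 = 0.
So ω_n² = 18.88 ⇒ ω_n = 4.345 rad/s, and ζ = 5.1/(2ω_n) = 0.587.

ζ = 0.587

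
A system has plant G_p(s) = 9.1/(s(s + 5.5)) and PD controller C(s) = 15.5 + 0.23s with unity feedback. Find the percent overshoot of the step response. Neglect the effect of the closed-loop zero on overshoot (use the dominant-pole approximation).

Forward path: (15.5 + 0.23s)·9.1/(s(s+5.5)). The closed-loop characteristic equation is s² + (5.5 + 9.1·0.23)s + 9.1·15.5 = 0.
That is s² + 7.593s + 141 = 0, so ω_n = 11.88 rad/s and ζ = 7.593/(2·11.88) = 0.3197.
%OS = 100·exp(−πζ/√(1−ζ²)) = 34.6%.

34.6%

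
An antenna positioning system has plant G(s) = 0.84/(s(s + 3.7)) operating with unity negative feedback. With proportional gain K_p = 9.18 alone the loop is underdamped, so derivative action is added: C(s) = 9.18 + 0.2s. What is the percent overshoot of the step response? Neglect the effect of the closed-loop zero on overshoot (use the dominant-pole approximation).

Forward path: (9.18 + 0.2s)·0.84/(s(s+3.7)). The closed-loop characteristic equation is s² + (3.7 + 0.84·0.2)s + 0.84·9.18 = 0.
That is s² + 3.868s + 7.711 = 0, so ω_n = 2.777 rad/s and ζ = 3.868/(2·2.777) = 0.6965.
%OS = 100·exp(−πζ/√(1−ζ²)) = 4.74%.

4.74%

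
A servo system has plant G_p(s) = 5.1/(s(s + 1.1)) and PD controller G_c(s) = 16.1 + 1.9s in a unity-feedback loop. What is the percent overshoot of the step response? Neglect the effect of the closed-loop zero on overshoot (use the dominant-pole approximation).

9.75%

Forward path: (16.1 + 1.9s)·5.1/(s(s+1.1)). The closed-loop characteristic equation is s² + (1.1 + 5.1·1.9)s + 5.1·16.1 = 0.
That is s² + 10.79s + 82.11 = 0, so ω_n = 9.061 rad/s and ζ = 10.79/(2·9.061) = 0.5954.
%OS = 100·exp(−πζ/√(1−ζ²)) = 9.75%.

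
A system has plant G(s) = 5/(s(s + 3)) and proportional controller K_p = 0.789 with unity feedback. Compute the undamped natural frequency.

ω_n = 1.99 rad/s

The closed-loop denominator is s(s+3) + 0.789·5 = s² + 3s + 3.945.
Matching s² + 2ζω_n s + ω_n²: ω_n = √3.945 = 1.986 rad/s and 2ζω_n = 3, so ζ = 3/(2·1.986) = 0.755.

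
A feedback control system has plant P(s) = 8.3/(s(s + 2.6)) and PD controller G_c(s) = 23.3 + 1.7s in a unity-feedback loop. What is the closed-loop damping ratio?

ζ = 0.601

Forward path: (23.3 + 1.7s)·8.3/(s(s+2.6)). The closed-loop characteristic equation is s² + (2.6 + 8.3·1.7)s + 8.3·23.3 = 0.
That is s² + 16.71s + 193.4 = 0, so ω_n = 13.91 rad/s and ζ = 16.71/(2·13.91) = 0.6008.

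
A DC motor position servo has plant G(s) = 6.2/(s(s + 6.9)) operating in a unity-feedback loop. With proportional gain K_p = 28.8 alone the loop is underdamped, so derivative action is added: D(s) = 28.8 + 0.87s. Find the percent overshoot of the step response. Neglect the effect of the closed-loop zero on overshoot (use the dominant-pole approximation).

19.6%

Forward path: (28.8 + 0.87s)·6.2/(s(s+6.9)). The closed-loop characteristic equation is s² + (6.9 + 6.2·0.87)s + 6.2·28.8 = 0.
That is s² + 12.29s + 178.6 = 0, so ω_n = 13.36 rad/s and ζ = 12.29/(2·13.36) = 0.46.
%OS = 100·exp(−πζ/√(1−ζ²)) = 19.6%.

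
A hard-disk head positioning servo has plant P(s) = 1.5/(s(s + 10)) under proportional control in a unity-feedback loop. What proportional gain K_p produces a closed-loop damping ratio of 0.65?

Closed-loop characteristic equation: s² + 10s + K_p·1.5 = 0.
So ω_n = √(1.5K_p) and 2ζω_n = 10, giving ζ = 10/(2√(1.5K_p)).
Setting ζ = 0.65: √(1.5K_p) = 10/(2·0.65) = 7.692, so K_p = 59.17/1.5 = 39.4.

K_p = 39.4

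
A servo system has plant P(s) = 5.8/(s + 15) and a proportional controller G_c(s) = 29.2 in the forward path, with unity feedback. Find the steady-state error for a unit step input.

0.0814

The loop is type 0. Static position error constant K_pos = G_c(0)·P(0) = 29.2·0.3867 = 11.29.
Steady-state error to a unit step: e_ss = 1/(1+K_pos) = 1/12.29 = 0.0814.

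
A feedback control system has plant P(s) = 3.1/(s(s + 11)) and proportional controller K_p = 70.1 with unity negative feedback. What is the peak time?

T_p = 0.23 s

The closed-loop denominator s² + 11s + 217.3 gives ω_n = √217.3 = 14.74 and ζ = 11/(2ω_n) = 0.3731.
Damped frequency ω_d = ω_n√(1−ζ²) = 13.68 rad/s, so peak time T_p = π/ω_d = 0.23 s.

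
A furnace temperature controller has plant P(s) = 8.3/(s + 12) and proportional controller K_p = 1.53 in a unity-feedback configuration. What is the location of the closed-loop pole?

s = -24.7

Closed-loop transfer function: T(s) = K_p·P(s)/(1 + K_p·P(s)) = 12.7/(s + 12 + 12.7) = 12.7/(s + 24.7).
The closed-loop pole is at s = −24.7.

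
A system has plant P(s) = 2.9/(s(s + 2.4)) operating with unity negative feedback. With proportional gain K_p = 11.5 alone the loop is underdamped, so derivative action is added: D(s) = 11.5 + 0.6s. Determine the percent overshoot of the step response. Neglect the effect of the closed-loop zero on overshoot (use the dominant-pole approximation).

29.9%

Forward path: (11.5 + 0.6s)·2.9/(s(s+2.4)). The closed-loop characteristic equation is s² + (2.4 + 2.9·0.6)s + 2.9·11.5 = 0.
That is s² + 4.14s + 33.35 = 0, so ω_n = 5.775 rad/s and ζ = 4.14/(2·5.775) = 0.3584.
%OS = 100·exp(−πζ/√(1−ζ²)) = 29.9%.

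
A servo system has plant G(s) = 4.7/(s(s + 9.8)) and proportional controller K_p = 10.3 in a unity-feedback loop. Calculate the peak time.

Closed-loop characteristic equation: s² + 9.8s + 48.41 = 0, so ω_n = 6.958 rad/s and ζ = 9.8/(2·6.958) = 0.7043.
Damped frequency ω_d = ω_n√(1−ζ²) = 4.94 rad/s, so peak time T_p = π/ω_d = 0.636 s.

T_p = 0.636 s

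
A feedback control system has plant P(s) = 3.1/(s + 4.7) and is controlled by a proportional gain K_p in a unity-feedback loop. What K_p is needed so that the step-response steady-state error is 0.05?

The loop is type 0, so e_ss(step) = 1/(1 + K_pos) with K_pos = K_p·P(0).
P(0) = 0.6596. Require 1/(1 + K_p·0.6596) = 0.05, so 1 + 0.6596·K_p = 20.
K_p = (20 − 1)/0.6596 = 28.8.

K_p = 28.8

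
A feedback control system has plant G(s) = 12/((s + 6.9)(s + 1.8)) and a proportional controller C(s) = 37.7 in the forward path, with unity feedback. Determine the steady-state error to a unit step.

The loop is type 0. Static position error constant K_pos = C(0)·G(0) = 37.7·0.9662 = 36.43.
Steady-state error to a unit step: e_ss = 1/(1+K_pos) = 1/37.43 = 0.0267.

0.0267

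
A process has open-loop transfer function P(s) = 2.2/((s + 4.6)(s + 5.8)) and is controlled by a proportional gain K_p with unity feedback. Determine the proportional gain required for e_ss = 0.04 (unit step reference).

Steady-state error for a unit step on this type-0 loop is 1/(1 + K_p·P(0)).
P(0) = 0.08246. Require 1/(1 + K_p·0.08246) = 0.04, so 1 + 0.08246·K_p = 25.
K_p = (25 − 1)/0.08246 = 291.

K_p = 291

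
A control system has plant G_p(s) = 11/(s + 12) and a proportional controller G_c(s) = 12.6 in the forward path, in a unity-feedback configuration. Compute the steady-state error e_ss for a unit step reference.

0.0797

The loop is type 0. Static position error constant K_pos = G_c(0)·G_p(0) = 12.6·0.9167 = 11.55.
Steady-state error to a unit step: e_ss = 1/(1+K_pos) = 1/12.55 = 0.0797.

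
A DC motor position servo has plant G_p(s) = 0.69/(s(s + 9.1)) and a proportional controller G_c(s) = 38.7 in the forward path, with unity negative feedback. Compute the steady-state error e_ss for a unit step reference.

0

The open loop G_c(s)G_p(s) has a pole at the origin (type 1), so the static position error constant is infinite and e_ss = 1/(1+∞) = 0.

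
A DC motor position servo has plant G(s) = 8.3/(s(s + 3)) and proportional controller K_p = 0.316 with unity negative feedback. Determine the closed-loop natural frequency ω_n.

ω_n = 1.62 rad/s

With unity feedback the closed-loop characteristic equation is s² + 3s + 0.316·8.3 = s² + 3s + 2.623 = 0.
Matching s² + 2ζω_n s + ω_n²: ω_n = √2.623 = 1.62 rad/s and 2ζω_n = 3, so ζ = 3/(2·1.62) = 0.926.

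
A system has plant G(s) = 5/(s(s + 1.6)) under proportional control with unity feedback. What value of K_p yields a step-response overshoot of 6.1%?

From %OS = 100·exp(−πζ/√(1−ζ²)) = 6.1%, ζ = −ln(0.061)/√(π²+ln²(0.061)) = 0.6649.
Characteristic equation s² + 1.6s + 5K_p = 0 gives ζ = 1.6/(2√(5K_p)).
Setting ζ = 0.6649: √(5K_p) = 1.6/(2·0.6649) = 1.203, so K_p = 1.447/5 = 0.289.

K_p = 0.289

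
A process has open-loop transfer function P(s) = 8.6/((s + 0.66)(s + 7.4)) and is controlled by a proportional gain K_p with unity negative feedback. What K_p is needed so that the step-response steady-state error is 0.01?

The loop is type 0, so e_ss(step) = 1/(1 + K_pos) with K_pos = K_p·P(0).
P(0) = 1.761. Require 1/(1 + K_p·1.761) = 0.01, so 1 + 1.761·K_p = 100.
K_p = (100 − 1)/1.761 = 56.2.

K_p = 56.2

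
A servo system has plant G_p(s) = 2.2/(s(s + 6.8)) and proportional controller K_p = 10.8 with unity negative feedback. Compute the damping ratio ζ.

ζ = 0.698

With unity feedback the closed-loop characteristic equation is s² + 6.8s + 10.8·2.2 = s² + 6.8s + 23.76 = 0.
So ω_n² = 23.76 ⇒ ω_n = 4.874 rad/s, and ζ = 6.8/(2ω_n) = 0.698.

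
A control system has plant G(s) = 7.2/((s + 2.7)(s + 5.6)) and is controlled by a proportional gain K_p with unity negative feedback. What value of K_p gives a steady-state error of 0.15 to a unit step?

The loop is type 0, so e_ss(step) = 1/(1 + K_pos) with K_pos = K_p·G(0).
G(0) = 0.4762. Require 1/(1 + K_p·0.4762) = 0.15, so 1 + 0.4762·K_p = 6.667.
K_p = (6.667 − 1)/0.4762 = 11.9.

K_p = 11.9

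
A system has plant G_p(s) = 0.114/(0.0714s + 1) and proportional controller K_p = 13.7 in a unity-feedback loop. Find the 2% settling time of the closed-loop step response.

Closed loop: T(s) = K_p·G_p/(1+K_p·G_p) = 1.562/(0.0714s + 1 + 1.562), with pole at s = −(1 + 1.562)/0.0714 = −35.88.
τ = 1/35.88 = 0.02787 s, so 2% settling time ≈ 4τ = 0.111 s.

T_s ≈ 0.111 s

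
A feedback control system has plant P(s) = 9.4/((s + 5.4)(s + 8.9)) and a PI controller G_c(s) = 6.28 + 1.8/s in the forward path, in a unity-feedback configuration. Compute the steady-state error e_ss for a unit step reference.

The open loop G_c(s)P(s) has a pole at the origin (type 1), so the static position error constant is infinite and e_ss = 1/(1+∞) = 0.

0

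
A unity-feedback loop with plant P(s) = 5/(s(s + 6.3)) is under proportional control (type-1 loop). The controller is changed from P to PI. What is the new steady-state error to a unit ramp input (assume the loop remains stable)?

0

The integrator raises the loop to type 2, so K_v → ∞ and e_ss to a ramp is zero.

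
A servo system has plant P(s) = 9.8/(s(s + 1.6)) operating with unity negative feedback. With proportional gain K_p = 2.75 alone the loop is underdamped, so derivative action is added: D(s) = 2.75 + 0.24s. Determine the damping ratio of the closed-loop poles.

ζ = 0.381

Forward path: (2.75 + 0.24s)·9.8/(s(s+1.6)). The closed-loop characteristic equation is s² + (1.6 + 9.8·0.24)s + 9.8·2.75 = 0.
That is s² + 3.952s + 26.95 = 0, so ω_n = 5.191 rad/s and ζ = 3.952/(2·5.191) = 0.3806.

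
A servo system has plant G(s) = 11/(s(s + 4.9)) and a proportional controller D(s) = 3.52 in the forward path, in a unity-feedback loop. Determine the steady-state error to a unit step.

The open loop D(s)G(s) has a pole at the origin (type 1), so the static position error constant is infinite and e_ss = 1/(1+∞) = 0.

0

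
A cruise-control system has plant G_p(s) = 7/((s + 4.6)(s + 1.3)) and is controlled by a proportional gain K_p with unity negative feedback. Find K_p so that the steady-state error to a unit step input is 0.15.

K_p = 4.84

For a type-0 loop with proportional control, e_ss = 1/(1 + K_p·G_p(0)).
G_p(0) = 1.171. Require 1/(1 + K_p·1.171) = 0.15, so 1 + 1.171·K_p = 6.667.
K_p = (6.667 − 1)/1.171 = 4.84.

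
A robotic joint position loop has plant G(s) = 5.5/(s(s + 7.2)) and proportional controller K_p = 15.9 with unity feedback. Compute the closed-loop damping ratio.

With unity feedback the closed-loop characteristic equation is s² + 7.2s + 15.9·5.5 = s² + 7.2s + 87.45 = 0.
Matching s² + 2ζω_n s + ω_n²: ω_n = √87.45 = 9.351 rad/s and 2ζω_n = 7.2, so ζ = 7.2/(2·9.351) = 0.385.

ζ = 0.385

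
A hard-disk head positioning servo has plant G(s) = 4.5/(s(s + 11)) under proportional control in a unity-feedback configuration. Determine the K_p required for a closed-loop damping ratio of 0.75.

K_p = 12

Closed-loop characteristic equation: s² + 11s + K_p·4.5 = 0.
So ω_n = √(4.5K_p) and 2ζω_n = 11, giving ζ = 11/(2√(4.5K_p)).
Setting ζ = 0.75: √(4.5K_p) = 11/(2·0.75) = 7.333, so K_p = 53.78/4.5 = 12.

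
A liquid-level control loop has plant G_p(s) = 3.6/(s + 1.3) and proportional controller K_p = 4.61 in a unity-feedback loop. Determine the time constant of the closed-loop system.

Closed-loop transfer function: T(s) = K_p·G_p(s)/(1 + K_p·G_p(s)) = 16.6/(s + 1.3 + 16.6) = 16.6/(s + 17.9).
Time constant τ = 1/17.9 = 0.0559 s.

τ = 0.0559 s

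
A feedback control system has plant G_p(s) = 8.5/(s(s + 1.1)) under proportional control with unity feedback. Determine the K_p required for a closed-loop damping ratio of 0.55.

K_p = 0.118

Closed-loop characteristic equation: s² + 1.1s + K_p·8.5 = 0.
So ω_n = √(8.5K_p) and 2ζω_n = 1.1, giving ζ = 1.1/(2√(8.5K_p)).
Setting ζ = 0.55: √(8.5K_p) = 1.1/(2·0.55) = 1, so K_p = 1/8.5 = 0.118.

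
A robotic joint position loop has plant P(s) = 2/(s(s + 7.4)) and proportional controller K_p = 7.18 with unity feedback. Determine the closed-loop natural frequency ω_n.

With unity feedback the closed-loop characteristic equation is s² + 7.4s + 7.18·2 = s² + 7.4s + 14.36 = 0.
So ω_n² = 14.36 ⇒ ω_n = 3.789 rad/s, and ζ = 7.4/(2ω_n) = 0.976.

ω_n = 3.79 rad/s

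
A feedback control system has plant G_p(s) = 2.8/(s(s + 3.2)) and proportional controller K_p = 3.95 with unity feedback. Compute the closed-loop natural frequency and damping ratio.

ω_n = 3.33 rad/s, ζ = 0.481

1 + K_p·G_p(s) = 0 gives s² + 3.2s + 11.06 = 0.
Matching s² + 2ζω_n s + ω_n²: ω_n = √11.06 = 3.326 rad/s and 2ζω_n = 3.2, so ζ = 3.2/(2·3.326) = 0.481.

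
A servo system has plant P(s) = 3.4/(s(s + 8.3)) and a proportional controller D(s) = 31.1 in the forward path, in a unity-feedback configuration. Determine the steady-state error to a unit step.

The open loop D(s)P(s) has a pole at the origin (type 1), so the static position error constant is infinite and e_ss = 1/(1+∞) = 0.

0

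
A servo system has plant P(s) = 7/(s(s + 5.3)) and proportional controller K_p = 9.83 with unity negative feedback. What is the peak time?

The closed-loop denominator s² + 5.3s + 68.81 gives ω_n = √68.81 = 8.295 and ζ = 5.3/(2ω_n) = 0.3195.
Damped frequency ω_d = ω_n√(1−ζ²) = 7.861 rad/s, so peak time T_p = π/ω_d = 0.4 s.

T_p = 0.4 s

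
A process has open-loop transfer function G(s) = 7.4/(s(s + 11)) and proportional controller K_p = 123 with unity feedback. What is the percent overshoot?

The closed-loop denominator s² + 11s + 910.2 gives ω_n = √910.2 = 30.17 and ζ = 11/(2ω_n) = 0.1823.
%OS = 100·exp(−πζ/√(1−ζ²)) = 100·exp(−π·0.1823/√0.9668) = 55.9%.

55.9%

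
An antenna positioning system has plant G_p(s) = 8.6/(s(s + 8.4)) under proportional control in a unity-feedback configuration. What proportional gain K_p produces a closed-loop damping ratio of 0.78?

Closed-loop characteristic equation: s² + 8.4s + K_p·8.6 = 0.
So ω_n = √(8.6K_p) and 2ζω_n = 8.4, giving ζ = 8.4/(2√(8.6K_p)).
Setting ζ = 0.78: √(8.6K_p) = 8.4/(2·0.78) = 5.385, so K_p = 28.99/8.6 = 3.37.

K_p = 3.37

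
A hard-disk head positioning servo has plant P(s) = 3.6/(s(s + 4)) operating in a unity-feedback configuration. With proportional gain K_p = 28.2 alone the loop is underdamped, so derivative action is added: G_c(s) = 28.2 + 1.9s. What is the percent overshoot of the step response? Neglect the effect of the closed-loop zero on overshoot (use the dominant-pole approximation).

13.5%

Forward path: (28.2 + 1.9s)·3.6/(s(s+4)). The closed-loop characteristic equation is s² + (4 + 3.6·1.9)s + 3.6·28.2 = 0.
That is s² + 10.84s + 101.5 = 0, so ω_n = 10.08 rad/s and ζ = 10.84/(2·10.08) = 0.5379.
%OS = 100·exp(−πζ/√(1−ζ²)) = 13.5%.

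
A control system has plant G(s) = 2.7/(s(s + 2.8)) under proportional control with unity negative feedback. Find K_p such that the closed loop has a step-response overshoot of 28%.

K_p = 5.15

From %OS = 100·exp(−πζ/√(1−ζ²)) = 28%, ζ = −ln(0.28)/√(π²+ln²(0.28)) = 0.3755.
Characteristic equation s² + 2.8s + 2.7K_p = 0 gives ζ = 2.8/(2√(2.7K_p)).
Setting ζ = 0.3755: √(2.7K_p) = 2.8/(2·0.3755) = 3.728, so K_p = 13.9/2.7 = 5.15.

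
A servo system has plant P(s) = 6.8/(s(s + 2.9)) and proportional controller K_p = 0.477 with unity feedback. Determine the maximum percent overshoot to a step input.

1.41%

From 1 + K_pP(s) = 0: s² + 2.9s + 3.244 = 0 ⇒ ω_n = 1.801, ζ = 0.8051.
%OS = 100·exp(−πζ/√(1−ζ²)) = 100·exp(−π·0.8051/√0.3518) = 1.41%.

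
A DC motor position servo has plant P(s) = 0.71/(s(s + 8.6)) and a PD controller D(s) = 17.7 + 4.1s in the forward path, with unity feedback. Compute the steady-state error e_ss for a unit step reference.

0

The open loop D(s)P(s) has a pole at the origin (type 1), so the static position error constant is infinite and e_ss = 1/(1+∞) = 0.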